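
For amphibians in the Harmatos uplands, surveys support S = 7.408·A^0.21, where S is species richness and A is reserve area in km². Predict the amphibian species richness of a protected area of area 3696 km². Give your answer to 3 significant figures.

41.6

S = 7.408 × 3696^0.21
ln S = ln 7.408 + 0.21 × ln 3696 = 2.0026 + 0.21 × 8.2150 = 3.7277
S = e^3.7277 ≈ 41.58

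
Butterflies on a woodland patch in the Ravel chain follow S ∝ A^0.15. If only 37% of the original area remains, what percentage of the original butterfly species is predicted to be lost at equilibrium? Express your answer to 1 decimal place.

13.9%

S_new/S_old = (A_new/A_old)^z = 0.37^0.15
= exp(0.15 × ln 0.37) = exp(0.15 × -0.9943) = exp(-0.1491) ≈ 0.8615
Fraction lost = 1 − 0.8615 = 0.1385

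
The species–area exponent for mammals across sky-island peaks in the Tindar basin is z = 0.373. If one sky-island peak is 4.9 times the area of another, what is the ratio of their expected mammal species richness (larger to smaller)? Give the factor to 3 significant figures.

1.81

S₂/S₁ = (A₂/A₁)^z = 4.9^0.373
ln(S₂/S₁) = 0.373 × ln 4.9 = 0.373 × 1.5892 = 0.5928
S₂/S₁ = e^0.5928 ≈ 1.809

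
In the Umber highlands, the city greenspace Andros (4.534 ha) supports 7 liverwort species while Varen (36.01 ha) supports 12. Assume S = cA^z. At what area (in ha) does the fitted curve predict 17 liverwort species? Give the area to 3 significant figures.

z = ln(12/7) / ln(36.01/4.534) = 0.5390 / 2.0722 = 0.2601
c = 7 / 4.534^0.2601 = 7 / 1.482 = 4.724
A = (17/4.724)^(1/0.2601) ⇒ ln A = ln(3.598)/0.2601 = 4.9229
A = e^4.9229 ≈ 137.4 ha

137 ha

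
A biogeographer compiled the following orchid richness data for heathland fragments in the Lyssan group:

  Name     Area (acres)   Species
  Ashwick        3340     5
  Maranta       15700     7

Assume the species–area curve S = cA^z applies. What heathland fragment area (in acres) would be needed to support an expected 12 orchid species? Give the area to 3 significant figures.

z = ln(7/5) / ln(15700/3340) = 0.3365 / 1.5477 = 0.2174
c = 5 / 3340^0.2174 = 5 / 5.835 = 0.8568
A = (12/0.8568)^(1/0.2174) ⇒ ln A = ln(14.01)/0.2174 = 12.1407
A = e^12.1407 ≈ 187338 acres

187000 acres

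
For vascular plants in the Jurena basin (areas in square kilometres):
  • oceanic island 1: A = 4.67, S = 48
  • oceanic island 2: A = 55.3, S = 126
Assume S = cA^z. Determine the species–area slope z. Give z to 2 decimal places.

Taking logs: ln S = ln c + z ln A, so z = (ln S₂ − ln S₁)/(ln A₂ − ln A₁).
z = ln(126/48) / ln(55.3/4.67) = ln(2.625) / ln(11.84) = 0.9651 / 2.4716 = 0.3905

0.39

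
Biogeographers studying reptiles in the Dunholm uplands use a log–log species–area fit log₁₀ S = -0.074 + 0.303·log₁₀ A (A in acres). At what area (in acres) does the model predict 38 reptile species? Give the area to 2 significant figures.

290000 acres

38 = 0.8433 × A^0.303  ⇒  A^0.303 = 38/0.8433 = 45.06
ln A = ln(45.06) / 0.303 = 3.8080 / 0.303 = 12.5676
A = e^12.5676 ≈ 287099 acres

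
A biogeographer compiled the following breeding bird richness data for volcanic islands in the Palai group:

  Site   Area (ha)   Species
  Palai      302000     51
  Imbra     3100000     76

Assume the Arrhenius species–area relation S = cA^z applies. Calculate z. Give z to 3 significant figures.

0.171

Taking logs: ln S = ln c + z ln A, so z = (ln S₂ − ln S₁)/(ln A₂ − ln A₁).
z = ln(76/51) / ln(3100000/302000) = ln(1.49) / ln(10.26) = 0.3989 / 2.3287 = 0.1713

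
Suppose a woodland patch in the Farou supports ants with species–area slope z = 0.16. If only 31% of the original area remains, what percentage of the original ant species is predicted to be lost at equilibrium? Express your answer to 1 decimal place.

17.1%

S_new/S_old = (A_new/A_old)^z = 0.31^0.16
= exp(0.16 × ln 0.31) = exp(0.16 × -1.1712) = exp(-0.1874) ≈ 0.8291
Fraction lost = 1 − 0.8291 = 0.1709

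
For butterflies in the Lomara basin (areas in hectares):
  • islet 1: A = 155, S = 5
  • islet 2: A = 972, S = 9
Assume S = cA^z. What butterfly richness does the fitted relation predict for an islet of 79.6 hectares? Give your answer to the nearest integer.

z = ln(9/5) / ln(972/155) = 0.5878 / 1.8359 = 0.3202
c = 5 / 155^0.3202 = 5 / 5.026 = 0.9948
S₃ = 0.9948 × 79.6^0.3202 = 0.9948 × 4.061 ≈ 4.039

4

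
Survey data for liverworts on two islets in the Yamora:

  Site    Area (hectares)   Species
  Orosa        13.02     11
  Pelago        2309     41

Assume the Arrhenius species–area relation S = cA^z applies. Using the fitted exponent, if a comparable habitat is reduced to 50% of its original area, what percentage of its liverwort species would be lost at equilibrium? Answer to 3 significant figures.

z = ln(41/11) / ln(2309/13.02) = 1.3157 / 5.1781 = 0.2541
S_new/S_old = (A_new/A_old)^z = 0.5^0.2541 = exp(0.2541 × -0.6931) = 0.8385
Fraction lost = 1 − 0.8385 = 0.1615

16.1%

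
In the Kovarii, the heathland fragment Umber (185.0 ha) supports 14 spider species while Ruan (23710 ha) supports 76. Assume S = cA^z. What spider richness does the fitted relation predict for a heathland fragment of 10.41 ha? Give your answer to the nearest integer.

5

z = ln(76/14) / ln(23710/185) = 1.6917 / 4.8533 = 0.3486
c = 14 / 185^0.3486 = 14 / 6.17 = 2.269
S₃ = 2.269 × 10.41^0.3486 = 2.269 × 2.263 ≈ 5.135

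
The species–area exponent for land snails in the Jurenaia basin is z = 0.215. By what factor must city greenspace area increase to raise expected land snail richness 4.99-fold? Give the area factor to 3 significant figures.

(A₂/A₁)^0.215 = 4.99, so A₂/A₁ = 4.99^(1/0.215) = 4.99^4.651
ln(A₂/A₁) = ln 4.99 / 0.215 = 1.6074 / 0.215 = 7.4764
A₂/A₁ = e^7.4764 ≈ 1766

1770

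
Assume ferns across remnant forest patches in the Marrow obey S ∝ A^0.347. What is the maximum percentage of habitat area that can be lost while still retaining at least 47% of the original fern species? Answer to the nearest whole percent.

Need (A_new/A_old)^0.347 = 0.47, so A_new/A_old = 0.47^(1/0.347) = 0.47^2.882
ln(A_new/A_old) = ln 0.47 / 0.347 = -0.7550 / 0.347 = -2.1759
A_new/A_old = e^-2.1759 ≈ 0.1135
Fraction that can be lost = 1 − 0.1135 = 0.8865

89%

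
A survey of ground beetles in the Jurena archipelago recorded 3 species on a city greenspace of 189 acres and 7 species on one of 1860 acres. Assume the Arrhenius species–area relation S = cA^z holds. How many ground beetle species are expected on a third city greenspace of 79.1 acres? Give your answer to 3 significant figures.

2.17

z = ln(7/3) / ln(1860/189) = 0.8473 / 2.2866 = 0.3706
c = 3 / 189^0.3706 = 3 / 6.975 = 0.4301
S₃ = 0.4301 × 79.1^0.3706 = 0.4301 × 5.051 ≈ 2.172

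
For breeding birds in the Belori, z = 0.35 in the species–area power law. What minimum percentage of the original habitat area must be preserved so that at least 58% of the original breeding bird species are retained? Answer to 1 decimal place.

21.1%

Need (A_new/A_old)^0.35 = 0.58, so A_new/A_old = 0.58^(1/0.35) = 0.58^2.857
ln(A_new/A_old) = ln 0.58 / 0.35 = -0.5447 / 0.35 = -1.5564
A_new/A_old = e^-1.5564 ≈ 0.2109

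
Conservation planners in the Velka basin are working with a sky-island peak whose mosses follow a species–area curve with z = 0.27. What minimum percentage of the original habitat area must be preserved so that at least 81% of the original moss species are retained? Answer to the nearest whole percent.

Need (A_new/A_old)^0.27 = 0.81, so A_new/A_old = 0.81^(1/0.27) = 0.81^3.704
ln(A_new/A_old) = ln 0.81 / 0.27 = -0.2107 / 0.27 = -0.7804
A_new/A_old = e^-0.7804 ≈ 0.4582

46%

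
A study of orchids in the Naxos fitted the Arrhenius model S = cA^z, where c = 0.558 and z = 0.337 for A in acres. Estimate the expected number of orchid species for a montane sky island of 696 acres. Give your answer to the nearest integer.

5 species

S = 0.558 × 696^0.337 = 0.558 × 9.077 ≈ 5.065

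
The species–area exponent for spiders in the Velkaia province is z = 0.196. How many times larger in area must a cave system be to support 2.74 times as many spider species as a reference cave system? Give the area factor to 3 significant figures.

(A₂/A₁)^0.196 = 2.74, so A₂/A₁ = 2.74^(1/0.196) = 2.74^5.102
ln(A₂/A₁) = ln 2.74 / 0.196 = 1.0080 / 0.196 = 5.1426
A₂/A₁ = e^5.1426 ≈ 171.2

171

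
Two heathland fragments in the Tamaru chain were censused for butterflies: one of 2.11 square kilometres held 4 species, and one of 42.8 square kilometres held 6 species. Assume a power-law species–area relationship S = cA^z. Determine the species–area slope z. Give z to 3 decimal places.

Taking logs: ln S = ln c + z ln A, so z = (ln S₂ − ln S₁)/(ln A₂ − ln A₁).
z = ln(6/4) / ln(42.8/2.11) = ln(1.5) / ln(20.28) = 0.4055 / 3.0099 = 0.1347

0.135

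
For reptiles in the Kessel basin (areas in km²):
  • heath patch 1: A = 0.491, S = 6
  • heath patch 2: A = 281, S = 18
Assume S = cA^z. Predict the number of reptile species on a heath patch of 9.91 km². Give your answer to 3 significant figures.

10.1

z = ln(18/6) / ln(281/0.491) = 1.0986 / 6.3497 = 0.1730
c = 6 / 0.491^0.1730 = 6 / 0.8842 = 6.786
S₃ = 6.786 × 9.91^0.1730 = 6.786 × 1.487 ≈ 10.09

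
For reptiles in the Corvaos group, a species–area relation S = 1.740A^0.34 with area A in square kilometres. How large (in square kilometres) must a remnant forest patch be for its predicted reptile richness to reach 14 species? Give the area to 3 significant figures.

14 = 1.74 × A^0.34  ⇒  A^0.34 = 14/1.74 = 8.046
ln A = ln(8.046) / 0.34 = 2.0852 / 0.34 = 6.1329
A = e^6.1329 ≈ 460.8 square kilometres

461 square kilometres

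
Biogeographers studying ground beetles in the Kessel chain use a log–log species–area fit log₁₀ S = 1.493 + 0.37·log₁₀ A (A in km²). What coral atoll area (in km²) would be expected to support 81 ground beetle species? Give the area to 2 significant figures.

81 = 31.12 × A^0.37  ⇒  A^0.37 = 81/31.12 = 2.603
ln A = ln(2.603) / 0.37 = 0.9567 / 0.37 = 2.5856
A = e^2.5856 ≈ 13.27 km²

13 km²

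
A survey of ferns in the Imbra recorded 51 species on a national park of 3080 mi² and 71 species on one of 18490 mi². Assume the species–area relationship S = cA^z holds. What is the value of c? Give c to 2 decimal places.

z = ln(S₂/S₁) / ln(A₂/A₁) = ln(71/51) / ln(18490/3080) = 0.3309 / 1.7923 = 0.1846
c = S₁ / A₁^z = 51 / 3080^0.1846 = 51 / 4.405 = 11.58

11.58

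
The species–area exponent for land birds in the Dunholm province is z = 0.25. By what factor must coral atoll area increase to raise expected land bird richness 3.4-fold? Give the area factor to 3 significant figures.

(A₂/A₁)^0.25 = 3.4, so A₂/A₁ = 3.4^(1/0.25) = 3.4^4
ln(A₂/A₁) = ln 3.4 / 0.25 = 1.2238 / 0.25 = 4.8951
A₂/A₁ = e^4.8951 ≈ 133.6

134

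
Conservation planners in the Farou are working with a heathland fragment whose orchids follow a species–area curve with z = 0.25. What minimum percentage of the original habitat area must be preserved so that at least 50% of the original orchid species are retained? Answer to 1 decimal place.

Need (A_new/A_old)^0.25 = 0.5, so A_new/A_old = 0.5^(1/0.25) = 0.5^4
ln(A_new/A_old) = ln 0.5 / 0.25 = -0.6931 / 0.25 = -2.7726
A_new/A_old = e^-2.7726 ≈ 0.0625

6.2%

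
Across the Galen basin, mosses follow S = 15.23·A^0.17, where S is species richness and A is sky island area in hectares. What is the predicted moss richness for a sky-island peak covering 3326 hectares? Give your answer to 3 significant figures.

S = 15.23 × 3326^0.17 = 15.23 × 3.969 ≈ 60.45

60.5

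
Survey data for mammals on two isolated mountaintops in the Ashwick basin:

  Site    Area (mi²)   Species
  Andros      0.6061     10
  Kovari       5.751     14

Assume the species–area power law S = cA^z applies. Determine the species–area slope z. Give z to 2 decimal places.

0.15

Taking logs: ln S = ln c + z ln A, so z = (ln S₂ − ln S₁)/(ln A₂ − ln A₁).
z = ln(14/10) / ln(5.751/0.6061) = ln(1.4) / ln(9.489) = 0.3365 / 2.2501 = 0.1495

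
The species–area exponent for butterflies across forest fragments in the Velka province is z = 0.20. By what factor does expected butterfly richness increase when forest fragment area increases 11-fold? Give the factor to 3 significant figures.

1.62

S₂/S₁ = (A₂/A₁)^z = 11^0.2
ln(S₂/S₁) = 0.2 × ln 11 = 0.2 × 2.3979 = 0.4796
S₂/S₁ = e^0.4796 ≈ 1.615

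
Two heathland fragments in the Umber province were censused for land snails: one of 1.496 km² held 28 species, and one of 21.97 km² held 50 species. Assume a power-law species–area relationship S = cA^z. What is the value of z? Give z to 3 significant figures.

0.216

Taking logs: ln S = ln c + z ln A, so z = (ln S₂ − ln S₁)/(ln A₂ − ln A₁).
z = ln(50/28) / ln(21.97/1.496) = ln(1.786) / ln(14.69) = 0.5798 / 2.6869 = 0.2158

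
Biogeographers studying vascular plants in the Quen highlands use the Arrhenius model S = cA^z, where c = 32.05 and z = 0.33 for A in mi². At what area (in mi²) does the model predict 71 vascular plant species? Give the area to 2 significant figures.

71 = 32.05 × A^0.33  ⇒  A^0.33 = 71/32.05 = 2.215
ln A = ln(2.215) / 0.33 = 0.7954 / 0.33 = 2.4103
A = e^2.4103 ≈ 11.14 mi²

11 mi²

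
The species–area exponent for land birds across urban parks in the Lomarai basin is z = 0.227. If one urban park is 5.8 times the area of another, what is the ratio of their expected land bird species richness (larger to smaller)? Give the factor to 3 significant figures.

1.49

S₂/S₁ = (A₂/A₁)^z = 5.8^0.227
ln(S₂/S₁) = 0.227 × ln 5.8 = 0.227 × 1.7579 = 0.3990
S₂/S₁ = e^0.3990 ≈ 1.49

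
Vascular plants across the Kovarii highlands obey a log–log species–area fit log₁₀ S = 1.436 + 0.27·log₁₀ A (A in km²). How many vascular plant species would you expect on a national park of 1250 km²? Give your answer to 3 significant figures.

187

S = 27.29 × 1250^0.27
ln S = ln 27.29 + 0.27 × ln 1250 = 3.3065 + 0.27 × 7.1309 = 5.2319
S = e^5.2319 ≈ 187.1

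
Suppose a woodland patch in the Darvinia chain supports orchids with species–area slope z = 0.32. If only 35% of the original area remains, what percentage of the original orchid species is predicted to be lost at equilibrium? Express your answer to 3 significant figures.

S_new/S_old = (A_new/A_old)^z = 0.35^0.32
= exp(0.32 × ln 0.35) = exp(0.32 × -1.0498) = exp(-0.3359) ≈ 0.7147
Fraction lost = 1 − 0.7147 = 0.2853

28.5%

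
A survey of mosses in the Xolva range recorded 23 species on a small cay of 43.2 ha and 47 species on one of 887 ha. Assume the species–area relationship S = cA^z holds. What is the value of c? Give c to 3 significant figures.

9.44

z = ln(S₂/S₁) / ln(A₂/A₁) = ln(47/23) / ln(887/43.2) = 0.7147 / 3.0220 = 0.2365
c = S₁ / A₁^z = 23 / 43.2^0.2365 = 23 / 2.436 = 9.44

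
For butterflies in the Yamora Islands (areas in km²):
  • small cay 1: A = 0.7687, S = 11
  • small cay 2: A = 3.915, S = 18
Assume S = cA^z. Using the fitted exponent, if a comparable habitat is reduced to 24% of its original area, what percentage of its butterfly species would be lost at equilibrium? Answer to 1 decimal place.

35.1%

z = ln(18/11) / ln(3.915/0.7687) = 0.4925 / 1.6279 = 0.3025
S_new/S_old = (A_new/A_old)^z = 0.24^0.3025 = exp(0.3025 × -1.4271) = 0.6494
Fraction lost = 1 − 0.6494 = 0.3506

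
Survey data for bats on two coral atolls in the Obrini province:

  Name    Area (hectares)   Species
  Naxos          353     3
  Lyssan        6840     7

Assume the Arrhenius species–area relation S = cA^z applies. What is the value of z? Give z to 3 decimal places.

0.286

Taking logs: ln S = ln c + z ln A, so z = (ln S₂ − ln S₁)/(ln A₂ − ln A₁).
z = ln(7/3) / ln(6840/353) = ln(2.333) / ln(19.38) = 0.8473 / 2.9641 = 0.2859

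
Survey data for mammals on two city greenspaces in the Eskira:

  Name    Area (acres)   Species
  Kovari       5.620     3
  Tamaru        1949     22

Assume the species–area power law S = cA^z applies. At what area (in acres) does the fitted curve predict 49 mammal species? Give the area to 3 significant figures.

z = ln(22/3) / ln(1949/5.62) = 1.9924 / 5.8487 = 0.3407
c = 3 / 5.62^0.3407 = 3 / 1.801 = 1.666
A = (49/1.666)^(1/0.3407) ⇒ ln A = ln(29.41)/0.3407 = 9.9257
A = e^9.9257 ≈ 20450 acres

20500 acres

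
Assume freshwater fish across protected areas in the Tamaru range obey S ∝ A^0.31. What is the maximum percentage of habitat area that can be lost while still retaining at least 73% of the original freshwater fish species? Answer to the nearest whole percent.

Need (A_new/A_old)^0.31 = 0.73, so A_new/A_old = 0.73^(1/0.31) = 0.73^3.226
ln(A_new/A_old) = ln 0.73 / 0.31 = -0.3147 / 0.31 = -1.0152
A_new/A_old = e^-1.0152 ≈ 0.3623
Fraction that can be lost = 1 − 0.3623 = 0.6377

64%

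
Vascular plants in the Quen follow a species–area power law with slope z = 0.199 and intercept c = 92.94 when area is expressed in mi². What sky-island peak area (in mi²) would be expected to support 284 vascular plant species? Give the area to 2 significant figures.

270 mi²

284 = 92.94 × A^0.199  ⇒  A^0.199 = 284/92.94 = 3.056
ln A = ln(3.056) / 0.199 = 1.1170 / 0.199 = 5.6132
A = e^5.6132 ≈ 274 mi²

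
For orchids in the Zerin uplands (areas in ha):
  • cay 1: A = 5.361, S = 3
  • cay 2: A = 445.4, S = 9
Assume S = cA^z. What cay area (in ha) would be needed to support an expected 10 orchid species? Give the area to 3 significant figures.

681 ha

z = ln(9/3) / ln(445.4/5.361) = 1.0986 / 4.4198 = 0.2486
c = 3 / 5.361^0.2486 = 3 / 1.518 = 1.976
A = (10/1.976)^(1/0.2486) ⇒ ln A = ln(5.06)/0.2486 = 6.5228
A = e^6.5228 ≈ 680.5 ha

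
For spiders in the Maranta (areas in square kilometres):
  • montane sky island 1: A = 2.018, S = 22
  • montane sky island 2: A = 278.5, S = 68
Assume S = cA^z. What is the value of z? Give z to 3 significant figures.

Taking logs: ln S = ln c + z ln A, so z = (ln S₂ − ln S₁)/(ln A₂ − ln A₁).
z = ln(68/22) / ln(278.5/2.018) = ln(3.091) / ln(138) = 1.1285 / 4.9273 = 0.2290

0.229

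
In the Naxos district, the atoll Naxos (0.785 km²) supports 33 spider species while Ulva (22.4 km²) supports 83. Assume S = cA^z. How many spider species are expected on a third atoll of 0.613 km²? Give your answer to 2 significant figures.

31

z = ln(83/33) / ln(22.4/0.785) = 0.9223 / 3.3511 = 0.2752
c = 33 / 0.785^0.2752 = 33 / 0.9355 = 35.27
S₃ = 35.27 × 0.613^0.2752 = 35.27 × 0.874 ≈ 30.83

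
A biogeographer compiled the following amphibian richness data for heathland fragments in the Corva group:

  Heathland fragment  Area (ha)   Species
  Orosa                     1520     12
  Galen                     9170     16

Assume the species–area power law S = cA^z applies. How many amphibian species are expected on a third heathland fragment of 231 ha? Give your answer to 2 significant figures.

8.9

z = ln(16/12) / ln(9170/1520) = 0.2877 / 1.7972 = 0.1601
c = 12 / 1520^0.1601 = 12 / 3.231 = 3.714
S₃ = 3.714 × 231^0.1601 = 3.714 × 2.39 ≈ 8.876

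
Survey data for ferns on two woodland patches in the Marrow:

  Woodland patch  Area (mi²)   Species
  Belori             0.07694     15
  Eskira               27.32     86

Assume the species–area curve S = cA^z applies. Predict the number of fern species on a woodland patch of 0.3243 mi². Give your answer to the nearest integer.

23

z = ln(86/15) / ln(27.32/0.07694) = 1.7463 / 5.8723 = 0.2974
c = 15 / 0.07694^0.2974 = 15 / 0.4664 = 32.16
S₃ = 32.16 × 0.3243^0.2974 = 32.16 × 0.7154 ≈ 23.01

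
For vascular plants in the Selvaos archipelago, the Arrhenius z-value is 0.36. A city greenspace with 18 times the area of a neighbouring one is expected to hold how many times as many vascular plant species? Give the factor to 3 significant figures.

2.83

S₂/S₁ = (A₂/A₁)^z = 18^0.36
ln(S₂/S₁) = 0.36 × ln 18 = 0.36 × 2.8904 = 1.0405
S₂/S₁ = e^1.0405 ≈ 2.831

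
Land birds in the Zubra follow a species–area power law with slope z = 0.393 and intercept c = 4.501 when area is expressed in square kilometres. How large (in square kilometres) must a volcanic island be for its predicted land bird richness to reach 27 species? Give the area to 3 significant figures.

27 = 4.501 × A^0.393  ⇒  A^0.393 = 27/4.501 = 5.999
ln A = ln(5.999) / 0.393 = 1.7915 / 0.393 = 4.5586
A = e^4.5586 ≈ 95.45 square kilometres

95.5 square kilometres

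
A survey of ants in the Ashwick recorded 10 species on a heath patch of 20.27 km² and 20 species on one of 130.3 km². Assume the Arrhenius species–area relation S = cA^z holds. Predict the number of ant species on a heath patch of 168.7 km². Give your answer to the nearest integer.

z = ln(20/10) / ln(130.3/20.27) = 0.6931 / 1.8607 = 0.3725
c = 10 / 20.27^0.3725 = 10 / 3.068 = 3.26
S₃ = 3.26 × 168.7^0.3725 = 3.26 × 6.755 ≈ 22.02

22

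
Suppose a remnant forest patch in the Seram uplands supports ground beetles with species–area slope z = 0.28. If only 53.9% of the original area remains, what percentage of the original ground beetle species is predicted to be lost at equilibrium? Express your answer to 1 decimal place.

S_new/S_old = (A_new/A_old)^z = 0.539^0.28
= exp(0.28 × ln 0.539) = exp(0.28 × -0.6180) = exp(-0.1731) ≈ 0.8411
Fraction lost = 1 − 0.8411 = 0.1589

15.9%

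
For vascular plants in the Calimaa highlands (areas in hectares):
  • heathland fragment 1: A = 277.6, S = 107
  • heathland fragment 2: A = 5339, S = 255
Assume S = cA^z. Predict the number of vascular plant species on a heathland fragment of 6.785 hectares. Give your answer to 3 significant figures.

36.0

z = ln(255/107) / ln(5339/277.6) = 0.8684 / 2.9566 = 0.2937
c = 107 / 277.6^0.2937 = 107 / 5.22 = 20.5
S₃ = 20.5 × 6.785^0.2937 = 20.5 × 1.755 ≈ 35.97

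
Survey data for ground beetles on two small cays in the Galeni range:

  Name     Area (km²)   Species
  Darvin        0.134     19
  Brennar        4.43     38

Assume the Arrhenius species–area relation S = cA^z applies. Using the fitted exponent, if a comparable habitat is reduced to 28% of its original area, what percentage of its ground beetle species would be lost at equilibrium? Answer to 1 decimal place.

22.3%

z = ln(38/19) / ln(4.43/0.134) = 0.6931 / 3.4983 = 0.1981
S_new/S_old = (A_new/A_old)^z = 0.28^0.1981 = exp(0.1981 × -1.2730) = 0.7771
Fraction lost = 1 − 0.7771 = 0.2229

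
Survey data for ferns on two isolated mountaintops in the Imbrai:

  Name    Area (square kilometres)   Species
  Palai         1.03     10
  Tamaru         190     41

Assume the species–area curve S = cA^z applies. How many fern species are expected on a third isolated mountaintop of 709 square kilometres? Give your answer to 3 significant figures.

58.5

z = ln(41/10) / ln(190/1.03) = 1.4110 / 5.2175 = 0.2704
c = 10 / 1.03^0.2704 = 10 / 1.008 = 9.92
S₃ = 9.92 × 709^0.2704 = 9.92 × 5.901 ≈ 58.54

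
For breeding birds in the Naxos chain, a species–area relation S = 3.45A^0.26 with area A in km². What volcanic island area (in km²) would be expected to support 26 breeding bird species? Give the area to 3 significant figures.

26 = 3.45 × A^0.26  ⇒  A^0.26 = 26/3.45 = 7.536
ln A = ln(7.536) / 0.26 = 2.0197 / 0.26 = 7.7682
A = e^7.7682 ≈ 2364 km²

2360 km²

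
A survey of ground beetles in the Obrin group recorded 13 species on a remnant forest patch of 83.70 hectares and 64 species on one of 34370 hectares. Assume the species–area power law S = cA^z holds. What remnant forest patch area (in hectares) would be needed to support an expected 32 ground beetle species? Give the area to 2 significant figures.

2500 hectares

z = ln(64/13) / ln(34370/83.7) = 1.5939 / 6.0177 = 0.2649
c = 13 / 83.7^0.2649 = 13 / 3.231 = 4.024
A = (32/4.024)^(1/0.2649) ⇒ ln A = ln(7.952)/0.2649 = 7.8280
A = e^7.8280 ≈ 2510 hectares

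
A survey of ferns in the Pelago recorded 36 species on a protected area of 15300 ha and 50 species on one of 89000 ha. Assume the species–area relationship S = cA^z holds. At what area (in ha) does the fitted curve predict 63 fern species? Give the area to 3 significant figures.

307000 ha

z = ln(50/36) / ln(89000/15300) = 0.3285 / 1.7608 = 0.1866
c = 36 / 15300^0.1866 = 36 / 6.036 = 5.965
A = (63/5.965)^(1/0.1866) ⇒ ln A = ln(10.56)/0.1866 = 12.6352
A = e^12.6352 ≈ 307168 ha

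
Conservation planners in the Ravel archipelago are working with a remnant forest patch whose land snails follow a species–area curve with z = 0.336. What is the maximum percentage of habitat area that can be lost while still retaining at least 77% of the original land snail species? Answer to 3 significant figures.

54.1%

Need (A_new/A_old)^0.336 = 0.77, so A_new/A_old = 0.77^(1/0.336) = 0.77^2.976
ln(A_new/A_old) = ln 0.77 / 0.336 = -0.2614 / 0.336 = -0.7779
A_new/A_old = e^-0.7779 ≈ 0.4594
Fraction that can be lost = 1 − 0.4594 = 0.5406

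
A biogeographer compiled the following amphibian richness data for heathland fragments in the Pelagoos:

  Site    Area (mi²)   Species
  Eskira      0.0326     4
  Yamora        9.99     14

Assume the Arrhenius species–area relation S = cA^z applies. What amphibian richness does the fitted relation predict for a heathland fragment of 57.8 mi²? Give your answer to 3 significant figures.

20.6

z = ln(14/4) / ln(9.99/0.0326) = 1.2528 / 5.7250 = 0.2188
c = 4 / 0.0326^0.2188 = 4 / 0.4728 = 8.461
S₃ = 8.461 × 57.8^0.2188 = 8.461 × 2.43 ≈ 20.56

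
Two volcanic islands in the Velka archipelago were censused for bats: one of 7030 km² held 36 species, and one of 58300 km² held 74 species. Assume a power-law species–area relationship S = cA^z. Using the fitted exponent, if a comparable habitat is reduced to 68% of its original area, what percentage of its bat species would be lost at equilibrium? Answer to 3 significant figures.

12.3%

z = ln(74/36) / ln(58300/7030) = 0.7205 / 2.1154 = 0.3406
S_new/S_old = (A_new/A_old)^z = 0.68^0.3406 = exp(0.3406 × -0.3857) = 0.8769
Fraction lost = 1 − 0.8769 = 0.1231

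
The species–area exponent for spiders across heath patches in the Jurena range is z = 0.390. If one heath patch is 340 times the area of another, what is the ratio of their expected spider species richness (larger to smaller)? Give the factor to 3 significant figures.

S₂/S₁ = (A₂/A₁)^z = 340^0.39
ln(S₂/S₁) = 0.39 × ln 340 = 0.39 × 5.8289 = 2.2733
S₂/S₁ = e^2.2733 ≈ 9.711

9.71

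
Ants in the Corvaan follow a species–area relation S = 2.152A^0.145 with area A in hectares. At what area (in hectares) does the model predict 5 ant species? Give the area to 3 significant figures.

335 hectares

5 = 2.152 × A^0.145  ⇒  A^0.145 = 5/2.152 = 2.323
ln A = ln(2.323) / 0.145 = 0.8430 / 0.145 = 5.8141
A = e^5.8141 ≈ 335 hectares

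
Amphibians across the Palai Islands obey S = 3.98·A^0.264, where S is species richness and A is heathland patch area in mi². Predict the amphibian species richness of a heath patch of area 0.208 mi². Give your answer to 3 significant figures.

2.63

S = 3.98 × 0.208^0.264
ln S = ln 3.98 + 0.264 × ln 0.208 = 1.3813 + 0.264 × -1.5702 = 0.9667
S = e^0.9667 ≈ 2.629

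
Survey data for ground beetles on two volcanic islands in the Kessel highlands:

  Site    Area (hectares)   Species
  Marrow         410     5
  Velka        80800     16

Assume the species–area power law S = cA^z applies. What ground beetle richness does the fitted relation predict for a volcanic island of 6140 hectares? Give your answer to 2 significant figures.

z = ln(16/5) / ln(80800/410) = 1.1632 / 5.2836 = 0.2201
c = 5 / 410^0.2201 = 5 / 3.76 = 1.33
S₃ = 1.33 × 6140^0.2201 = 1.33 × 6.823 ≈ 9.072

9.1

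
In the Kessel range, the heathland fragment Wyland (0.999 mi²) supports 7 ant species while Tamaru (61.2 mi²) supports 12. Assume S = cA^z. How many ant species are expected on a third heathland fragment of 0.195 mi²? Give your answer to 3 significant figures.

z = ln(12/7) / ln(61.2/0.999) = 0.5390 / 4.1151 = 0.1310
c = 7 / 0.999^0.1310 = 7 / 0.9999 = 7.001
S₃ = 7.001 × 0.195^0.1310 = 7.001 × 0.8073 ≈ 5.652

5.65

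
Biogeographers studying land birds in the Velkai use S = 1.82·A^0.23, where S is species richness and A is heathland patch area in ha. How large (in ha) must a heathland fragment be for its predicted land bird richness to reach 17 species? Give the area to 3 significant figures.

16600 ha

17 = 1.82 × A^0.23  ⇒  A^0.23 = 17/1.82 = 9.341
ln A = ln(9.341) / 0.23 = 2.2344 / 0.23 = 9.7147
A = e^9.7147 ≈ 16559 ha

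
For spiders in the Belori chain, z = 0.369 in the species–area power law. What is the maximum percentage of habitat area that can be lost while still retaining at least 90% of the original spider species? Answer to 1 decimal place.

Need (A_new/A_old)^0.369 = 0.9, so A_new/A_old = 0.9^(1/0.369) = 0.9^2.71
ln(A_new/A_old) = ln 0.9 / 0.369 = -0.1054 / 0.369 = -0.2855
A_new/A_old = e^-0.2855 ≈ 0.7516
Fraction that can be lost = 1 − 0.7516 = 0.2484

24.8%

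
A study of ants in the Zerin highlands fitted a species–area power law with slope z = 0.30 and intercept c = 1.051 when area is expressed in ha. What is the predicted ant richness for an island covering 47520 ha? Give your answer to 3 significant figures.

26.6

S = 1.051 × 47520^0.3
ln S = ln 1.051 + 0.3 × ln 47520 = 0.0497 + 0.3 × 10.7689 = 3.2804
S = e^3.2804 ≈ 26.59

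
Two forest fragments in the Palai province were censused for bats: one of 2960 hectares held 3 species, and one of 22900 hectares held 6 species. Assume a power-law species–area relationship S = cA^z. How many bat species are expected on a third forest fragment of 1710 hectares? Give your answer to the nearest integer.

2

z = ln(6/3) / ln(22900/2960) = 0.6931 / 2.0459 = 0.3388
c = 3 / 2960^0.3388 = 3 / 15 = 0.2
S₃ = 0.2 × 1710^0.3388 = 0.2 × 12.45 ≈ 2.491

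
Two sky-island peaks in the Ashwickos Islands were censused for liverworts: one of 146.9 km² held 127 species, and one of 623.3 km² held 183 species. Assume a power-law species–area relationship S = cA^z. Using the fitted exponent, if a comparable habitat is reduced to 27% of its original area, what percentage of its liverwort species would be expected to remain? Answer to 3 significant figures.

71.8%

z = ln(183/127) / ln(623.3/146.9) = 0.3653 / 1.4453 = 0.2528
S_new/S_old = (A_new/A_old)^z = 0.27^0.2528 = exp(0.2528 × -1.3093) = 0.7182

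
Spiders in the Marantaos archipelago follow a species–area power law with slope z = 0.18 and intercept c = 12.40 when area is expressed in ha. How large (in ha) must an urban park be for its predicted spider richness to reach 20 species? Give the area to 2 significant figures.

20 = 12.4 × A^0.18  ⇒  A^0.18 = 20/12.4 = 1.613
ln A = ln(1.613) / 0.18 = 0.4780 / 0.18 = 2.6558
A = e^2.6558 ≈ 14.24 ha

14 ha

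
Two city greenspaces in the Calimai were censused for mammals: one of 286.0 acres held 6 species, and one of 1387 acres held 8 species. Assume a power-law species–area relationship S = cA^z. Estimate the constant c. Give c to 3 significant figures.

2.14

z = ln(S₂/S₁) / ln(A₂/A₁) = ln(8/6) / ln(1387/286) = 0.2877 / 1.5789 = 0.1822
c = S₁ / A₁^z = 6 / 286^0.1822 = 6 / 2.803 = 2.141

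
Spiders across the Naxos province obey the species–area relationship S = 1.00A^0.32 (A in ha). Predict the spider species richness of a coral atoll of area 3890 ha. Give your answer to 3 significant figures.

14.1

S = 1 × 3890^0.32
ln S = ln 1 + 0.32 × ln 3890 = 0.0000 + 0.32 × 8.2662 = 2.6452
S = e^2.6452 ≈ 14.09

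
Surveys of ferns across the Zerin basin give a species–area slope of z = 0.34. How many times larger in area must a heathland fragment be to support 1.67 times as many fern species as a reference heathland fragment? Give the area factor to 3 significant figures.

4.52

(A₂/A₁)^0.34 = 1.67, so A₂/A₁ = 1.67^(1/0.34) = 1.67^2.941
ln(A₂/A₁) = ln 1.67 / 0.34 = 0.5128 / 0.34 = 1.5083
A₂/A₁ = e^1.5083 ≈ 4.519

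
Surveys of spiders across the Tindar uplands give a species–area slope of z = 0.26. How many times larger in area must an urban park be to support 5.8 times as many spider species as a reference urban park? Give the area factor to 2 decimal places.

(A₂/A₁)^0.26 = 5.8, so A₂/A₁ = 5.8^(1/0.26) = 5.8^3.846
ln(A₂/A₁) = ln 5.8 / 0.26 = 1.7579 / 0.26 = 6.7610
A₂/A₁ = e^6.7610 ≈ 863.5

863.50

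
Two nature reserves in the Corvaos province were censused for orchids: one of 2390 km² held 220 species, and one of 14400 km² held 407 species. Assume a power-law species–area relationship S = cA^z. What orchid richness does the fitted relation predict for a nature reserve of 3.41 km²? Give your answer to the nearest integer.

23

z = ln(407/220) / ln(14400/2390) = 0.6152 / 1.7959 = 0.3425
c = 220 / 2390^0.3425 = 220 / 14.36 = 15.32
S₃ = 15.32 × 3.41^0.3425 = 15.32 × 1.522 ≈ 23.32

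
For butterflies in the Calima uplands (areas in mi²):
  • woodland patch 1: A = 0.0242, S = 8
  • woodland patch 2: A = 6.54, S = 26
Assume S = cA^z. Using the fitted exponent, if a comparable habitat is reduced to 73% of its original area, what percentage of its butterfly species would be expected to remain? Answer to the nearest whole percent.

94%

z = ln(26/8) / ln(6.54/0.0242) = 1.1787 / 5.5993 = 0.2105
S_new/S_old = (A_new/A_old)^z = 0.73^0.2105 = exp(0.2105 × -0.3147) = 0.9359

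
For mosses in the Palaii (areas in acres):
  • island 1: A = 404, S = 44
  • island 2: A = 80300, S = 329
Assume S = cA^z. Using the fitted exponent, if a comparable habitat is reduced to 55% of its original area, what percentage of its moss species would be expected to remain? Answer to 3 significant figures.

z = ln(329/44) / ln(80300/404) = 2.0119 / 5.2921 = 0.3802
S_new/S_old = (A_new/A_old)^z = 0.55^0.3802 = exp(0.3802 × -0.5978) = 0.7967

79.7%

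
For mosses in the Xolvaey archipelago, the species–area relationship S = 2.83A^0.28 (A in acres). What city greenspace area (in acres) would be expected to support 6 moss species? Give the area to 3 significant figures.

6 = 2.83 × A^0.28  ⇒  A^0.28 = 6/2.83 = 2.12
ln A = ln(2.12) / 0.28 = 0.7515 / 0.28 = 2.6839
A = e^2.6839 ≈ 14.64 acres

14.6 acres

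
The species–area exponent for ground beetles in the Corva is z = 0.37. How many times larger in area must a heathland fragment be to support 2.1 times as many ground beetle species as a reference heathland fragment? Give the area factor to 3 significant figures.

(A₂/A₁)^0.37 = 2.1, so A₂/A₁ = 2.1^(1/0.37) = 2.1^2.703
ln(A₂/A₁) = ln 2.1 / 0.37 = 0.7419 / 0.37 = 2.0052
A₂/A₁ = e^2.0052 ≈ 7.428

7.43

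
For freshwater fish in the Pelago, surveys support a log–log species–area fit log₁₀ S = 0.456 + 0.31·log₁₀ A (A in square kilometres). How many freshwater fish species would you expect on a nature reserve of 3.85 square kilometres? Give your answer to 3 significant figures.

S = 2.858 × 3.85^0.31 = 2.858 × 1.519 ≈ 4.34

4.34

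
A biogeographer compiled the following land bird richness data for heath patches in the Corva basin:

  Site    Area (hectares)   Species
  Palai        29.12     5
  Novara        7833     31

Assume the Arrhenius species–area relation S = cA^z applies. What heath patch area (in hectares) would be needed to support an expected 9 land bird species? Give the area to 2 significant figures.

z = ln(31/5) / ln(7833/29.12) = 1.8245 / 5.5947 = 0.3261
c = 5 / 29.12^0.3261 = 5 / 3.003 = 1.665
A = (9/1.665)^(1/0.3261) ⇒ ln A = ln(5.405)/0.3261 = 5.1738
A = e^5.1738 ≈ 176.6 hectares

180 hectares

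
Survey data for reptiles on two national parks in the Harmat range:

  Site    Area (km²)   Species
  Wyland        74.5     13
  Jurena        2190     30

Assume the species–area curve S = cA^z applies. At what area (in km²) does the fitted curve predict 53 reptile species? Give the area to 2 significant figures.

22000 km²

z = ln(30/13) / ln(2190/74.5) = 0.8362 / 3.3809 = 0.2473
c = 13 / 74.5^0.2473 = 13 / 2.905 = 4.476
A = (53/4.476)^(1/0.2473) ⇒ ln A = ln(11.84)/0.2473 = 9.9924
A = e^9.9924 ≈ 21861 km²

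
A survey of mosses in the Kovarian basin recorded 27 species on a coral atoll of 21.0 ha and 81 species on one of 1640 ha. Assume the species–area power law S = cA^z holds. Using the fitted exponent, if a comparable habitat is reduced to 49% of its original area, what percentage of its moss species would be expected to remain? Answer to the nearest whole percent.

84%

z = ln(81/27) / ln(1640/21) = 1.0986 / 4.3579 = 0.2521
S_new/S_old = (A_new/A_old)^z = 0.49^0.2521 = exp(0.2521 × -0.7133) = 0.8354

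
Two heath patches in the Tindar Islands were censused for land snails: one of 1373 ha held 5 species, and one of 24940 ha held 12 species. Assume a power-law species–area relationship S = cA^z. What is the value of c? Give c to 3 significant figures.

0.564

z = ln(S₂/S₁) / ln(A₂/A₁) = ln(12/5) / ln(24940/1373) = 0.8755 / 2.8995 = 0.3019
c = S₁ / A₁^z = 5 / 1373^0.3019 = 5 / 8.859 = 0.5644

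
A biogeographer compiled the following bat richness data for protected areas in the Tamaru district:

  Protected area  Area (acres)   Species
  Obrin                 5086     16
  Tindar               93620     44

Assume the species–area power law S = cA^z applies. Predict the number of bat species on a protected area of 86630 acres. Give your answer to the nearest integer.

43

z = ln(44/16) / ln(93620/5086) = 1.0116 / 2.9128 = 0.3473
c = 16 / 5086^0.3473 = 16 / 19.37 = 0.8258
S₃ = 0.8258 × 86630^0.3473 = 0.8258 × 51.86 ≈ 42.83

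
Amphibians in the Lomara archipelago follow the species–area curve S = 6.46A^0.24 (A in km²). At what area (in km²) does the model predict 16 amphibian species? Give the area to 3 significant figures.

16 = 6.46 × A^0.24  ⇒  A^0.24 = 16/6.46 = 2.477
ln A = ln(2.477) / 0.24 = 0.9070 / 0.24 = 3.7790
A = e^3.7790 ≈ 43.77 km²

43.8 km²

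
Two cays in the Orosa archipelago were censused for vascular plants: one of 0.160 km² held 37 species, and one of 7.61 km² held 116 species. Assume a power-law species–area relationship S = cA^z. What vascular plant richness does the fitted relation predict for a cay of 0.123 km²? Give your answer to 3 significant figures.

z = ln(116/37) / ln(7.61/0.16) = 1.1427 / 3.8620 = 0.2959
c = 37 / 0.16^0.2959 = 37 / 0.5815 = 63.63
S₃ = 63.63 × 0.123^0.2959 = 63.63 × 0.5379 ≈ 34.23

34.2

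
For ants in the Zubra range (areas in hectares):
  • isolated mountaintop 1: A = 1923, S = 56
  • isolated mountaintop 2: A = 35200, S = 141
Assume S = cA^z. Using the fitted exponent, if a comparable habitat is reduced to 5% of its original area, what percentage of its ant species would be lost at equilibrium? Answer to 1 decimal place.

z = ln(141/56) / ln(35200/1923) = 0.9234 / 2.9072 = 0.3176
S_new/S_old = (A_new/A_old)^z = 0.05^0.3176 = exp(0.3176 × -2.9957) = 0.3861
Fraction lost = 1 − 0.3861 = 0.6139

61.4%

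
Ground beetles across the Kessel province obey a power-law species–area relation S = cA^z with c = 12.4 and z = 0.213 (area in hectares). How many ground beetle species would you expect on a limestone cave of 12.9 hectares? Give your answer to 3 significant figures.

S = 12.4 × 12.9^0.213 = 12.4 × 1.724 ≈ 21.38

21.4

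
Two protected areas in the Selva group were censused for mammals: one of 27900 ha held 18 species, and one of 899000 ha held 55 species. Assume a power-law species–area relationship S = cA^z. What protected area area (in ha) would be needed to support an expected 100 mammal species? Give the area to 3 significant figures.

5770000 ha

z = ln(55/18) / ln(899000/27900) = 1.1170 / 3.4727 = 0.3216
c = 18 / 27900^0.3216 = 18 / 26.91 = 0.6689
A = (100/0.6689)^(1/0.3216) ⇒ ln A = ln(149.5)/0.3216 = 15.5677
A = e^15.5677 ≈ 5767366 ha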